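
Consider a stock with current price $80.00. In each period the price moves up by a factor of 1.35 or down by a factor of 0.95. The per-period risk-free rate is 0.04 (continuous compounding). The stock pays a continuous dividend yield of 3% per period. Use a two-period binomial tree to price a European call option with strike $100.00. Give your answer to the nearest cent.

Per-period risk-free factor R = e^0.04 = 1.0408; dividend-adjusted growth = e^(0.04−0.03) = 1.0101.
Risk-neutral probability p = (1.0101 − 0.95)/(1.35 − 0.95) = 0.0601/0.4000 = 0.1501
Terminal stock prices: S_uu = 145.8, S_ud = 102.6, S_dd = 72.2
Terminal payoffs (S − K): max(45.8, 0) = 45.8, max(2.6, 0) = 2.6, max(-27.8, 0) = 0
Node u (S = 108): V_u = e^(−0.04)·[0.1501·45.8000 + 0.8499·2.6000] = 8.7292
Node d (S = 76): V_d = e^(−0.04)·[0.1501·2.6000 + 0.8499·0.0000] = 0.3750
Node 0 (S = 80): V_0 = e^(−0.04)·[0.1501·8.7292 + 0.8499·0.3750] = 1.5653

$1.57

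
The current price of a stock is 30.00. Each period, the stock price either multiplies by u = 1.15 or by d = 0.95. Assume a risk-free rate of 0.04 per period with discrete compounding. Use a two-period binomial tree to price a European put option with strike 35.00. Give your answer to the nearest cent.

3.23

Risk-neutral probability p = (1 + 0.04 − 0.95)/(1.15 − 0.95) = 0.0900/0.2000 = 0.4500
Terminal stock prices: S_uu = 39.67, S_ud = 32.77, S_dd = 27.07
Terminal payoffs (K − S): max(-4.675, 0) = 0, max(2.225, 0) = 2.225, max(7.925, 0) = 7.925
Node u (S = 34.5): V_u = 1/1.04·[0.4500·0.0000 + 0.5500·2.2250] = 1.1767
Node d (S = 28.5): V_d = 1/1.04·[0.4500·2.2250 + 0.5500·7.9250] = 5.1538
Node 0 (S = 30): V_0 = 1/1.04·[0.4500·1.1767 + 0.5500·5.1538] = 3.2347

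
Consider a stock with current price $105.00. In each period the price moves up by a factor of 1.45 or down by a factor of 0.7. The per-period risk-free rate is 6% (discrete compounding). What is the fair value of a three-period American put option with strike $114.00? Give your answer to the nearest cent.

Risk-neutral probability p = (1 + 0.06 − 0.7)/(1.45 − 0.7) = 0.3600/0.7500 = 0.4800
Terminal stock prices: S_uuu = 320.1, S_uud = 154.5, S_udd = 74.6, S_ddd = 36.01
Terminal payoffs (K − S): max(-206.1, 0) = 0, max(-40.53, 0) = 0, max(39.4, 0) = 39.4, max(77.99, 0) = 77.99
Node uu (S = 220.8): continuation = 1/1.06·[0.4800·0.0000 + 0.5200·0.0000] = 0.0000; exercise value = 0.0000 ≤ continuation, so V_uu = 0.0000
Node ud (S = 106.6): continuation = 1/1.06·[0.4800·0.0000 + 0.5200·39.3975] = 19.3271; exercise value = 7.4250 ≤ continuation, so V_ud = 19.3271
Node dd (S = 51.45): continuation = 1/1.06·[0.4800·39.3975 + 0.5200·77.9850] = 56.0972; exercise value = 62.5500 > continuation, so V_dd = 62.5500 (exercise)
Node u (S = 152.2): continuation = 1/1.06·[0.4800·0.0000 + 0.5200·19.3271] = 9.4812; exercise value = 0.0000 ≤ continuation, so V_u = 9.4812
Node d (S = 73.5): continuation = 1/1.06·[0.4800·19.3271 + 0.5200·62.5500] = 39.4368; exercise value = 40.5000 > continuation, so V_d = 40.5000 (exercise)
Node 0 (S = 105): continuation = 1/1.06·[0.4800·9.4812 + 0.5200·40.5000] = 24.1613; exercise value = 9.0000 ≤ continuation, so V_0 = 24.1613

$24.16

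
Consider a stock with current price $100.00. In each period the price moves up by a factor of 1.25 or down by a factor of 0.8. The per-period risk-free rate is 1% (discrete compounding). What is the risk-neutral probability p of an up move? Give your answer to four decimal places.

Risk-neutral probability p = (1 + 0.01 − 0.8)/(1.25 − 0.8) = 0.2100/0.4500 = 0.4667

p = 0.4667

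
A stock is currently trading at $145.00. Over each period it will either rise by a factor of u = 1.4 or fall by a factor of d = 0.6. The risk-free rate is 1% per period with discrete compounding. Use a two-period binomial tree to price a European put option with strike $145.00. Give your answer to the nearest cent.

$32.98

Risk-neutral probability p = (1 + 0.01 − 0.6)/(1.4 − 0.6) = 0.4100/0.8000 = 0.5125
Terminal stock prices: S_uu = 284.2, S_ud = 121.8, S_dd = 52.2
Terminal payoffs (K − S): max(-139.2, 0) = 0, max(23.2, 0) = 23.2, max(92.8, 0) = 92.8
Node u (S = 203): V_u = 1/1.01·[0.5125·0.0000 + 0.4875·23.2000] = 11.1980
Node d (S = 87): V_d = 1/1.01·[0.5125·23.2000 + 0.4875·92.8000] = 56.5644
Node 0 (S = 145): V_0 = 1/1.01·[0.5125·11.1980 + 0.4875·56.5644] = 32.9843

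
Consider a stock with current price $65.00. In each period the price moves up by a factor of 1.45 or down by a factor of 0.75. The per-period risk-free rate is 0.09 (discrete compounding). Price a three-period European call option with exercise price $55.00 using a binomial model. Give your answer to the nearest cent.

Risk-neutral probability p = (1 + 0.09 − 0.75)/(1.45 − 0.75) = 0.3400/0.7000 = 0.4857
Terminal stock prices: S_uuu = 198.2, S_uud = 102.5, S_udd = 53.02, S_ddd = 27.42
Terminal payoffs (S − K): max(143.2, 0) = 143.2, max(47.5, 0) = 47.5, max(-1.984, 0) = 0, max(-27.58, 0) = 0
Node uu (S = 136.7): V_uu = 1/1.09·[0.4857·143.1606 + 0.5143·47.4969] = 86.2038
Node ud (S = 70.69): V_ud = 1/1.09·[0.4857·47.4969 + 0.5143·0.0000] = 21.1651
Node dd (S = 36.56): V_dd = 1/1.09·[0.4857·0.0000 + 0.5143·0.0000] = 0.0000
Node u (S = 94.25): V_u = 1/1.09·[0.4857·86.2038 + 0.5143·21.1651] = 48.3994
Node d (S = 48.75): V_d = 1/1.09·[0.4857·21.1651 + 0.5143·0.0000] = 9.4313
Node 0 (S = 65): V_0 = 1/1.09·[0.4857·48.3994 + 0.5143·9.4313] = 26.0171

$26.02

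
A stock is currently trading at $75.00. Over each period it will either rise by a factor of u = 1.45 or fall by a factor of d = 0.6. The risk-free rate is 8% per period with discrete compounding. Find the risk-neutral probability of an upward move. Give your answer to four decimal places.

p = 0.5647

Risk-neutral probability p = (1 + 0.08 − 0.6)/(1.45 − 0.6) = 0.4800/0.8500 = 0.5647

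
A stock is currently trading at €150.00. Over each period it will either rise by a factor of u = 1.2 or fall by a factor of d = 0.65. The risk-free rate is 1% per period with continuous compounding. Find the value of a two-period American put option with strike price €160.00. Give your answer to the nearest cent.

Risk-neutral probability p = (e^0.01 − 0.65)/(1.2 − 0.65) = 0.3601/0.5500 = 0.6546
Terminal stock prices: S_uu = 216, S_ud = 117, S_dd = 63.38
Terminal payoffs (K − S): max(-56, 0) = 0, max(43, 0) = 43, max(96.62, 0) = 96.62
Node u (S = 180): continuation = e^(−0.01)·[0.6546·0.0000 + 0.3454·43.0000] = 14.7029; exercise value = 0.0000 ≤ continuation, so V_u = 14.7029
Node d (S = 97.5): continuation = e^(−0.01)·[0.6546·43.0000 + 0.3454·96.6250] = 60.9080; exercise value = 62.5000 > continuation, so V_d = 62.5000 (exercise)
Node 0 (S = 150): continuation = e^(−0.01)·[0.6546·14.7029 + 0.3454·62.5000] = 30.8997; exercise value = 10.0000 ≤ continuation, so V_0 = 30.8997

€30.90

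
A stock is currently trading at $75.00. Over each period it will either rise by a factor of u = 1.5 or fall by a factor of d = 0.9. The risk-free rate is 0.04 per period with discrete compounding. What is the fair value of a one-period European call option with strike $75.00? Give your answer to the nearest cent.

$8.41

Risk-neutral probability p = (1 + 0.04 − 0.9)/(1.5 − 0.9) = 0.1400/0.6000 = 0.2333
Terminal stock prices: S_u = 112.5, S_d = 67.5
Terminal payoffs (S − K): max(37.5, 0) = 37.5, max(-7.5, 0) = 0
Node 0 (S = 75): V_0 = 1/1.04·[0.2333·37.5000 + 0.7667·0.0000] = 8.4135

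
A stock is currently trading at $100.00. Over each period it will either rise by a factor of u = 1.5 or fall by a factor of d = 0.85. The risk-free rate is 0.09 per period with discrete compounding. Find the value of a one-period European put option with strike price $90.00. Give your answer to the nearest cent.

Risk-neutral probability p = (1 + 0.09 − 0.85)/(1.5 − 0.85) = 0.2400/0.6500 = 0.3692
Terminal stock prices: S_u = 150, S_d = 85
Terminal payoffs (K − S): max(-60, 0) = 0, max(5, 0) = 5
Node 0 (S = 100): V_0 = 1/1.09·[0.3692·0.0000 + 0.6308·5.0000] = 2.8934

$2.89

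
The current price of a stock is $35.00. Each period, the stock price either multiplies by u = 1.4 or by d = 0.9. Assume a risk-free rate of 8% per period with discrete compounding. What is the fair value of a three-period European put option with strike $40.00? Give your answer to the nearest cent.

Risk-neutral probability p = (1 + 0.08 − 0.9)/(1.4 − 0.9) = 0.1800/0.5000 = 0.3600
Terminal stock prices: S_uuu = 96.04, S_uud = 61.74, S_udd = 39.69, S_ddd = 25.52
Terminal payoffs (K − S): max(-56.04, 0) = 0, max(-21.74, 0) = 0, max(0.31, 0) = 0.31, max(14.48, 0) = 14.48
Node uu (S = 68.6): V_uu = 1/1.08·[0.3600·0.0000 + 0.6400·0.0000] = 0.0000
Node ud (S = 44.1): V_ud = 1/1.08·[0.3600·0.0000 + 0.6400·0.3100] = 0.1837
Node dd (S = 28.35): V_dd = 1/1.08·[0.3600·0.3100 + 0.6400·14.4850] = 8.6870
Node u (S = 49): V_u = 1/1.08·[0.3600·0.0000 + 0.6400·0.1837] = 0.1089
Node d (S = 31.5): V_d = 1/1.08·[0.3600·0.1837 + 0.6400·8.6870] = 5.2091
Node 0 (S = 35): V_0 = 1/1.08·[0.3600·0.1089 + 0.6400·5.2091] = 3.1232

$3.12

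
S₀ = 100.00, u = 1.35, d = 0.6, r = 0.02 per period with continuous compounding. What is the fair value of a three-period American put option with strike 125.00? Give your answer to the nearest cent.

40.47

Risk-neutral probability p = (e^0.02 − 0.6)/(1.35 − 0.6) = 0.4202/0.7500 = 0.5603
Terminal stock prices: S_uuu = 246, S_uud = 109.4, S_udd = 48.6, S_ddd = 21.6
Terminal payoffs (K − S): max(-121, 0) = 0, max(15.65, 0) = 15.65, max(76.4, 0) = 76.4, max(103.4, 0) = 103.4
Node uu (S = 182.3): continuation = e^(−0.02)·[0.5603·0.0000 + 0.4397·15.6500] = 6.7455; exercise value = 0.0000 ≤ continuation, so V_uu = 6.7455
Node ud (S = 81): continuation = e^(−0.02)·[0.5603·15.6500 + 0.4397·76.4000] = 41.5248; exercise value = 44.0000 > continuation, so V_ud = 44.0000 (exercise)
Node dd (S = 36): continuation = e^(−0.02)·[0.5603·76.4000 + 0.4397·103.4000] = 86.5248; exercise value = 89.0000 > continuation, so V_dd = 89.0000 (exercise)
Node u (S = 135): continuation = e^(−0.02)·[0.5603·6.7455 + 0.4397·44.0000] = 22.6695; exercise value = 0.0000 ≤ continuation, so V_u = 22.6695
Node d (S = 60): continuation = e^(−0.02)·[0.5603·44.0000 + 0.4397·89.0000] = 62.5248; exercise value = 65.0000 > continuation, so V_d = 65.0000 (exercise)
Node 0 (S = 100): continuation = e^(−0.02)·[0.5603·22.6695 + 0.4397·65.0000] = 40.4661; exercise value = 25.0000 ≤ continuation, so V_0 = 40.4661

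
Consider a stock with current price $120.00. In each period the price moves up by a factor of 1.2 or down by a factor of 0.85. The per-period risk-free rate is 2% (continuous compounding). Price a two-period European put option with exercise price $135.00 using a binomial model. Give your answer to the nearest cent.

$18.29

Risk-neutral probability p = (e^0.02 − 0.85)/(1.2 − 0.85) = 0.1702/0.3500 = 0.4863
Terminal stock prices: S_uu = 172.8, S_ud = 122.4, S_dd = 86.7
Terminal payoffs (K − S): max(-37.8, 0) = 0, max(12.6, 0) = 12.6, max(48.3, 0) = 48.3
Node u (S = 144): V_u = e^(−0.02)·[0.4863·0.0000 + 0.5137·12.6000] = 6.3446
Node d (S = 102): V_d = e^(−0.02)·[0.4863·12.6000 + 0.5137·48.3000] = 30.3268
Node 0 (S = 120): V_0 = e^(−0.02)·[0.4863·6.3446 + 0.5137·30.3268] = 18.2949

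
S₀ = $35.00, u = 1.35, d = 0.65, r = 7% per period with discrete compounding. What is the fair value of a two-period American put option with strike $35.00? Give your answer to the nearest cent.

Risk-neutral probability p = (1 + 0.07 − 0.65)/(1.35 − 0.65) = 0.4200/0.7000 = 0.6000
Terminal stock prices: S_uu = 63.79, S_ud = 30.71, S_dd = 14.79
Terminal payoffs (K − S): max(-28.79, 0) = 0, max(4.287, 0) = 4.287, max(20.21, 0) = 20.21
Node u (S = 47.25): continuation = 1/1.07·[0.6000·0.0000 + 0.4000·4.2875] = 1.6028; exercise value = 0.0000 ≤ continuation, so V_u = 1.6028
Node d (S = 22.75): continuation = 1/1.07·[0.6000·4.2875 + 0.4000·20.2125] = 9.9603; exercise value = 12.2500 > continuation, so V_d = 12.2500 (exercise)
Node 0 (S = 35): continuation = 1/1.07·[0.6000·1.6028 + 0.4000·12.2500] = 5.4782; exercise value = 0.0000 ≤ continuation, so V_0 = 5.4782

$5.48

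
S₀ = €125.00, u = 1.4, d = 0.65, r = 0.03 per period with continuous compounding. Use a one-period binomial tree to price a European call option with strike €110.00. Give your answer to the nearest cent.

Risk-neutral probability p = (e^0.03 − 0.65)/(1.4 − 0.65) = 0.3805/0.7500 = 0.5073
Terminal stock prices: S_u = 175, S_d = 81.25
Terminal payoffs (S − K): max(65, 0) = 65, max(-28.75, 0) = 0
Node 0 (S = 125): V_0 = e^(−0.03)·[0.5073·65.0000 + 0.4927·0.0000] = 31.9982

€32.00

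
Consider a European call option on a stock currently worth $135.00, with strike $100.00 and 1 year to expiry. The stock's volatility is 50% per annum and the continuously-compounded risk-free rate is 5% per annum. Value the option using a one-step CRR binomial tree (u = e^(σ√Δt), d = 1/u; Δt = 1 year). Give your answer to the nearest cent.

CRR parameters: u = e^(σ√Δt) = e^(0.5·√1) = 1.6487, d = 1/u = 0.6065
Per-period rate: rΔt = 0.05·1 = 0.05, so R = e^0.05 = 1.0513
Risk-neutral probability p = (e^0.05 − 0.6065)/(1.6487 − 0.6065) = 0.4447/1.0422 = 0.4267
Terminal stock prices: S_u = 222.6, S_d = 81.88
Terminal payoffs (S − K): max(122.6, 0) = 122.6, max(-18.12, 0) = 0
Node 0 (S = 135): V_0 = e^(−0.05)·[0.4267·122.5774 + 0.5733·0.0000] = 49.7571

$49.76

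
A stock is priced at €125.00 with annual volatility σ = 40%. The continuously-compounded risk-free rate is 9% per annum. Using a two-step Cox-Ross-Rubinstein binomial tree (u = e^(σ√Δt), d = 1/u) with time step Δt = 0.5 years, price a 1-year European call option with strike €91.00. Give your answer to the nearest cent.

CRR parameters: u = e^(σ√Δt) = e^(0.4·√0.5) = 1.3269, d = 1/u = 0.7536
Per-period rate: rΔt = 0.09·0.5 = 0.045, so R = e^0.045 = 1.0460
Risk-neutral probability p = (e^0.045 − 0.7536)/(1.3269 − 0.7536) = 0.2924/0.5733 = 0.5100
Terminal stock prices: S_uu = 220.1, S_ud = 125, S_dd = 71
Terminal payoffs (S − K): max(129.1, 0) = 129.1, max(34, 0) = 34, max(-20, 0) = 0
Node u (S = 165.9): V_u = e^(−0.045)·[0.5100·129.0818 + 0.4900·34.0000] = 78.8663
Node d (S = 94.2): V_d = e^(−0.045)·[0.5100·34.0000 + 0.4900·0.0000] = 16.5786
Node 0 (S = 125): V_0 = e^(−0.045)·[0.5100·78.8663 + 0.4900·16.5786] = 46.2209

€46.22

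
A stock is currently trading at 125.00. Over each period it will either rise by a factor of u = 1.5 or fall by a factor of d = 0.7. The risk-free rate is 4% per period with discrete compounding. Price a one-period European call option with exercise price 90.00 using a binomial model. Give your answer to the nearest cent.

39.84

Risk-neutral probability p = (1 + 0.04 − 0.7)/(1.5 − 0.7) = 0.3400/0.8000 = 0.4250
Terminal stock prices: S_u = 187.5, S_d = 87.5
Terminal payoffs (S − K): max(97.5, 0) = 97.5, max(-2.5, 0) = 0
Node 0 (S = 125): V_0 = 1/1.04·[0.4250·97.5000 + 0.5750·0.0000] = 39.8438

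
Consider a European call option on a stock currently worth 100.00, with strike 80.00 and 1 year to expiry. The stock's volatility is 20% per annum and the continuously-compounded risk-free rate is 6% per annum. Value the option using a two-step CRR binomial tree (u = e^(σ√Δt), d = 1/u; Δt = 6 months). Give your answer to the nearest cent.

25.46

CRR parameters: u = e^(σ√Δt) = e^(0.2·√0.5) = 1.1519, d = 1/u = 0.8681
Per-period rate: rΔt = 0.06·0.5 = 0.03, so R = e^0.03 = 1.0305
Risk-neutral probability p = (e^0.03 − 0.8681)/(1.1519 − 0.8681) = 0.1623/0.2838 = 0.5720
Terminal stock prices: S_uu = 132.7, S_ud = 100, S_dd = 75.36
Terminal payoffs (S − K): max(52.69, 0) = 52.69, max(20, 0) = 20, max(-4.636, 0) = 0
Node u (S = 115.2): V_u = e^(−0.03)·[0.5720·52.6896 + 0.4280·20.0000] = 37.5553
Node d (S = 86.81): V_d = e^(−0.03)·[0.5720·20.0000 + 0.4280·0.0000] = 11.1023
Node 0 (S = 100): V_0 = e^(−0.03)·[0.5720·37.5553 + 0.4280·11.1023] = 25.4586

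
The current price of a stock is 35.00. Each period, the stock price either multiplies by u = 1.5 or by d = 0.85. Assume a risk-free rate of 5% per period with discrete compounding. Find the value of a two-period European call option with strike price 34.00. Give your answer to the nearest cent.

7.95

Risk-neutral probability p = (1 + 0.05 − 0.85)/(1.5 − 0.85) = 0.2000/0.6500 = 0.3077
Terminal stock prices: S_uu = 78.75, S_ud = 44.62, S_dd = 25.29
Terminal payoffs (S − K): max(44.75, 0) = 44.75, max(10.62, 0) = 10.62, max(-8.713, 0) = 0
Node u (S = 52.5): V_u = 1/1.05·[0.3077·44.7500 + 0.6923·10.6250] = 20.1190
Node d (S = 29.75): V_d = 1/1.05·[0.3077·10.6250 + 0.6923·0.0000] = 3.1136
Node 0 (S = 35): V_0 = 1/1.05·[0.3077·20.1190 + 0.6923·3.1136] = 7.9486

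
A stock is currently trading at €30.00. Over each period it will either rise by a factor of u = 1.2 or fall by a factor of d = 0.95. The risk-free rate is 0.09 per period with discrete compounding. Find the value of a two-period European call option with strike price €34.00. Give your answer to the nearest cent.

Risk-neutral probability p = (1 + 0.09 − 0.95)/(1.2 − 0.95) = 0.1400/0.2500 = 0.5600
Terminal stock prices: S_uu = 43.2, S_ud = 34.2, S_dd = 27.07
Terminal payoffs (S − K): max(9.2, 0) = 9.2, max(0.2, 0) = 0.2, max(-6.925, 0) = 0
Node u (S = 36): V_u = 1/1.09·[0.5600·9.2000 + 0.4400·0.2000] = 4.8073
Node d (S = 28.5): V_d = 1/1.09·[0.5600·0.2000 + 0.4400·0.0000] = 0.1028
Node 0 (S = 30): V_0 = 1/1.09·[0.5600·4.8073 + 0.4400·0.1028] = 2.5113

€2.51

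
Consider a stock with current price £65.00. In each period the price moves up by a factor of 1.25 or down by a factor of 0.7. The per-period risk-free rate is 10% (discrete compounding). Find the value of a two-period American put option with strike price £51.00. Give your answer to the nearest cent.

£1.36

Risk-neutral probability p = (1 + 0.1 − 0.7)/(1.25 − 0.7) = 0.4000/0.5500 = 0.7273
Terminal stock prices: S_uu = 101.6, S_ud = 56.87, S_dd = 31.85
Terminal payoffs (K − S): max(-50.56, 0) = 0, max(-5.875, 0) = 0, max(19.15, 0) = 19.15
Node u (S = 81.25): continuation = 1/1.1·[0.7273·0.0000 + 0.2727·0.0000] = 0.0000; exercise value = 0.0000 ≤ continuation, so V_u = 0.0000
Node d (S = 45.5): continuation = 1/1.1·[0.7273·0.0000 + 0.2727·19.1500] = 4.7479; exercise value = 5.5000 > continuation, so V_d = 5.5000 (exercise)
Node 0 (S = 65): continuation = 1/1.1·[0.7273·0.0000 + 0.2727·5.5000] = 1.3636; exercise value = 0.0000 ≤ continuation, so V_0 = 1.3636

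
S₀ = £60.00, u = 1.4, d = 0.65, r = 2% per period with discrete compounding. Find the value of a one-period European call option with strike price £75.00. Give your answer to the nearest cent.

£4.35

Risk-neutral probability p = (1 + 0.02 − 0.65)/(1.4 − 0.65) = 0.3700/0.7500 = 0.4933
Terminal stock prices: S_u = 84, S_d = 39
Terminal payoffs (S − K): max(9, 0) = 9, max(-36, 0) = 0
Node 0 (S = 60): V_0 = 1/1.02·[0.4933·9.0000 + 0.5067·0.0000] = 4.3529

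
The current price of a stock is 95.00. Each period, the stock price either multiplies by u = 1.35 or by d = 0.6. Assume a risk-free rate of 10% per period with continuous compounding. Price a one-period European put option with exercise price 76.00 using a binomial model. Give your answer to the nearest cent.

5.61

Risk-neutral probability p = (e^0.1 − 0.6)/(1.35 − 0.6) = 0.5052/0.7500 = 0.6736
Terminal stock prices: S_u = 128.2, S_d = 57
Terminal payoffs (K − S): max(-52.25, 0) = 0, max(19, 0) = 19
Node 0 (S = 95): V_0 = e^(−0.1)·[0.6736·0.0000 + 0.3264·19.0000] = 5.6121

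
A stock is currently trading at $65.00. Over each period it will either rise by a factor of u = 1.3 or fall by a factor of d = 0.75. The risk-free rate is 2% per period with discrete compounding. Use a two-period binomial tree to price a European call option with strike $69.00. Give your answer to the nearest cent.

$9.46

Risk-neutral probability p = (1 + 0.02 − 0.75)/(1.3 − 0.75) = 0.2700/0.5500 = 0.4909
Terminal stock prices: S_uu = 109.9, S_ud = 63.38, S_dd = 36.56
Terminal payoffs (S − K): max(40.85, 0) = 40.85, max(-5.625, 0) = 0, max(-32.44, 0) = 0
Node u (S = 84.5): V_u = 1/1.02·[0.4909·40.8500 + 0.5091·0.0000] = 19.6604
Node d (S = 48.75): V_d = 1/1.02·[0.4909·0.0000 + 0.5091·0.0000] = 0.0000
Node 0 (S = 65): V_0 = 1/1.02·[0.4909·19.6604 + 0.5091·0.0000] = 9.4622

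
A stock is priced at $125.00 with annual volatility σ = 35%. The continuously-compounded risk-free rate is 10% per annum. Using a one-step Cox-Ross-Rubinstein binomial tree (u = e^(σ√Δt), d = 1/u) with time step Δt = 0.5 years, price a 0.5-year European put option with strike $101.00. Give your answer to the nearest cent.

CRR parameters: u = e^(σ√Δt) = e^(0.35·√0.5) = 1.2808, d = 1/u = 0.7808
Per-period rate: rΔt = 0.1·0.5 = 0.05, so R = e^0.05 = 1.0513
Risk-neutral probability p = (e^0.05 − 0.7808)/(1.2808 − 0.7808) = 0.2705/0.5000 = 0.5410
Terminal stock prices: S_u = 160.1, S_d = 97.6
Terminal payoffs (K − S): max(-59.1, 0) = 0, max(3.405, 0) = 3.405
Node 0 (S = 125): V_0 = e^(−0.05)·[0.5410·0.0000 + 0.4590·3.4050] = 1.4867

$1.49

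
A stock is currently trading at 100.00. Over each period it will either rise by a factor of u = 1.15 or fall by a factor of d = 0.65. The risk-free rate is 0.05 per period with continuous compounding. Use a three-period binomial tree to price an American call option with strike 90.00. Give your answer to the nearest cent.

Risk-neutral probability p = (e^0.05 − 0.65)/(1.15 − 0.65) = 0.4013/0.5000 = 0.8025
Terminal stock prices: S_uuu = 152.1, S_uud = 85.96, S_udd = 48.59, S_ddd = 27.46
Terminal payoffs (S − K): max(62.09, 0) = 62.09, max(-4.038, 0) = 0, max(-41.41, 0) = 0, max(-62.54, 0) = 0
Node uu (S = 132.2): continuation = e^(−0.05)·[0.8025·62.0875 + 0.1975·0.0000] = 47.3977; exercise value = 42.2500 ≤ continuation, so V_uu = 47.3977
Node ud (S = 74.75): continuation = e^(−0.05)·[0.8025·0.0000 + 0.1975·0.0000] = 0.0000; exercise value = 0.0000 ≤ continuation, so V_ud = 0.0000
Node dd (S = 42.25): continuation = e^(−0.05)·[0.8025·0.0000 + 0.1975·0.0000] = 0.0000; exercise value = 0.0000 ≤ continuation, so V_dd = 0.0000
Node u (S = 115): continuation = e^(−0.05)·[0.8025·47.3977 + 0.1975·0.0000] = 36.1835; exercise value = 25.0000 ≤ continuation, so V_u = 36.1835
Node d (S = 65): continuation = e^(−0.05)·[0.8025·0.0000 + 0.1975·0.0000] = 0.0000; exercise value = 0.0000 ≤ continuation, so V_d = 0.0000
Node 0 (S = 100): continuation = e^(−0.05)·[0.8025·36.1835 + 0.1975·0.0000] = 27.6225; exercise value = 10.0000 ≤ continuation, so V_0 = 27.6225

27.62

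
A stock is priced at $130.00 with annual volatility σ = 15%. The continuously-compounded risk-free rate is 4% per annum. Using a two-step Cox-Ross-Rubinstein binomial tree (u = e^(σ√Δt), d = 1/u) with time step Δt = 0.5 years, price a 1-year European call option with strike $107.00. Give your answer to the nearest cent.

CRR parameters: u = e^(σ√Δt) = e^(0.15·√0.5) = 1.1119, d = 1/u = 0.8994
Per-period rate: rΔt = 0.04·0.5 = 0.02, so R = e^0.02 = 1.0202
Risk-neutral probability p = (e^0.02 − 0.8994)/(1.1119 − 0.8994) = 0.1208/0.2125 = 0.5686
Terminal stock prices: S_uu = 160.7, S_ud = 130, S_dd = 105.2
Terminal payoffs (S − K): max(53.72, 0) = 53.72, max(23, 0) = 23, max(-1.848, 0) = 0
Node u (S = 144.5): V_u = e^(−0.02)·[0.5686·53.7204 + 0.4314·23.0000] = 39.6651
Node d (S = 116.9): V_d = e^(−0.02)·[0.5686·23.0000 + 0.4314·0.0000] = 12.8179
Node 0 (S = 130): V_0 = e^(−0.02)·[0.5686·39.6651 + 0.4314·12.8179] = 27.5261

$27.53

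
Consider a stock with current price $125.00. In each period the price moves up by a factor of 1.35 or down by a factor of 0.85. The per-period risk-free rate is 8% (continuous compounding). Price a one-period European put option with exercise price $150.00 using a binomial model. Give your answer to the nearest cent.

Risk-neutral probability p = (e^0.08 − 0.85)/(1.35 − 0.85) = 0.2333/0.5000 = 0.4666
Terminal stock prices: S_u = 168.8, S_d = 106.2
Terminal payoffs (K − S): max(-18.75, 0) = 0, max(43.75, 0) = 43.75
Node 0 (S = 125): V_0 = e^(−0.08)·[0.4666·0.0000 + 0.5334·43.7500] = 21.5431

$21.54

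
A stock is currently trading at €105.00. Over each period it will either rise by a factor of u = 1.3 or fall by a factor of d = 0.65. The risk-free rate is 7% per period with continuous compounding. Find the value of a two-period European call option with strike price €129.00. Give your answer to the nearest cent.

€17.80

Risk-neutral probability p = (e^0.07 − 0.65)/(1.3 − 0.65) = 0.4225/0.6500 = 0.6500
Terminal stock prices: S_uu = 177.5, S_ud = 88.73, S_dd = 44.36
Terminal payoffs (S − K): max(48.45, 0) = 48.45, max(-40.27, 0) = 0, max(-84.64, 0) = 0
Node u (S = 136.5): V_u = e^(−0.07)·[0.6500·48.4500 + 0.3500·0.0000] = 29.3640
Node d (S = 68.25): V_d = e^(−0.07)·[0.6500·0.0000 + 0.3500·0.0000] = 0.0000
Node 0 (S = 105): V_0 = e^(−0.07)·[0.6500·29.3640 + 0.3500·0.0000] = 17.7966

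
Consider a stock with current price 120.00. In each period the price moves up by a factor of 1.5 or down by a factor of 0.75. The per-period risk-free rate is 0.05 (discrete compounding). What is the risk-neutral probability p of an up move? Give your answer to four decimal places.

Risk-neutral probability p = (1 + 0.05 − 0.75)/(1.5 − 0.75) = 0.3000/0.7500 = 0.4000

p = 0.4000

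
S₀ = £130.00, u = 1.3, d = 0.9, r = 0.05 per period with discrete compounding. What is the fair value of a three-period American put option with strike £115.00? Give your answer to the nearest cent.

£4.27

Risk-neutral probability p = (1 + 0.05 − 0.9)/(1.3 − 0.9) = 0.1500/0.4000 = 0.3750
Terminal stock prices: S_uuu = 285.6, S_uud = 197.7, S_udd = 136.9, S_ddd = 94.77
Terminal payoffs (K − S): max(-170.6, 0) = 0, max(-82.73, 0) = 0, max(-21.89, 0) = 0, max(20.23, 0) = 20.23
Node uu (S = 219.7): continuation = 1/1.05·[0.3750·0.0000 + 0.6250·0.0000] = 0.0000; exercise value = 0.0000 ≤ continuation, so V_uu = 0.0000
Node ud (S = 152.1): continuation = 1/1.05·[0.3750·0.0000 + 0.6250·0.0000] = 0.0000; exercise value = 0.0000 ≤ continuation, so V_ud = 0.0000
Node dd (S = 105.3): continuation = 1/1.05·[0.3750·0.0000 + 0.6250·20.2300] = 12.0417; exercise value = 9.7000 ≤ continuation, so V_dd = 12.0417
Node u (S = 169): continuation = 1/1.05·[0.3750·0.0000 + 0.6250·0.0000] = 0.0000; exercise value = 0.0000 ≤ continuation, so V_u = 0.0000
Node d (S = 117): continuation = 1/1.05·[0.3750·0.0000 + 0.6250·12.0417] = 7.1677; exercise value = 0.0000 ≤ continuation, so V_d = 7.1677
Node 0 (S = 130): continuation = 1/1.05·[0.3750·0.0000 + 0.6250·7.1677] = 4.2665; exercise value = 0.0000 ≤ continuation, so V_0 = 4.2665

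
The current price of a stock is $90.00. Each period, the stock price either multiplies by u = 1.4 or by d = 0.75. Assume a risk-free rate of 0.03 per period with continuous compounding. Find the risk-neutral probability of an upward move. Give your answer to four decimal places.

Risk-neutral probability p = (e^0.03 − 0.75)/(1.4 − 0.75) = 0.2805/0.6500 = 0.4315

p = 0.4315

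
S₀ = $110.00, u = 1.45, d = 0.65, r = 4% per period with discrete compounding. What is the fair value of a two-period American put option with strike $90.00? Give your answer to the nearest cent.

$10.57

Risk-neutral probability p = (1 + 0.04 − 0.65)/(1.45 − 0.65) = 0.3900/0.8000 = 0.4875
Terminal stock prices: S_uu = 231.3, S_ud = 103.7, S_dd = 46.48
Terminal payoffs (K − S): max(-141.3, 0) = 0, max(-13.67, 0) = 0, max(43.52, 0) = 43.52
Node u (S = 159.5): continuation = 1/1.04·[0.4875·0.0000 + 0.5125·0.0000] = 0.0000; exercise value = 0.0000 ≤ continuation, so V_u = 0.0000
Node d (S = 71.5): continuation = 1/1.04·[0.4875·0.0000 + 0.5125·43.5250] = 21.4486; exercise value = 18.5000 ≤ continuation, so V_d = 21.4486
Node 0 (S = 110): continuation = 1/1.04·[0.4875·0.0000 + 0.5125·21.4486] = 10.5696; exercise value = 0.0000 ≤ continuation, so V_0 = 10.5696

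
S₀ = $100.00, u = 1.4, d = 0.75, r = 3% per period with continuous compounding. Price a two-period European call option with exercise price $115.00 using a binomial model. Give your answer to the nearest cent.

$14.20

Risk-neutral probability p = (e^0.03 − 0.75)/(1.4 − 0.75) = 0.2805/0.6500 = 0.4315
Terminal stock prices: S_uu = 196, S_ud = 105, S_dd = 56.25
Terminal payoffs (S − K): max(81, 0) = 81, max(-10, 0) = 0, max(-58.75, 0) = 0
Node u (S = 140): V_u = e^(−0.03)·[0.4315·81.0000 + 0.5685·0.0000] = 33.9161
Node d (S = 75): V_d = e^(−0.03)·[0.4315·0.0000 + 0.5685·0.0000] = 0.0000
Node 0 (S = 100): V_0 = e^(−0.03)·[0.4315·33.9161 + 0.5685·0.0000] = 14.2012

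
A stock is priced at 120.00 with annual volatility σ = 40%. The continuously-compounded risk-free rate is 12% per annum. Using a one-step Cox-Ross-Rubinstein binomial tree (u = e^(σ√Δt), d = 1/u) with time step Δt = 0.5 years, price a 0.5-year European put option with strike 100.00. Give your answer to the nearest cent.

CRR parameters: u = e^(σ√Δt) = e^(0.4·√0.5) = 1.3269, d = 1/u = 0.7536
Per-period rate: rΔt = 0.12·0.5 = 0.06, so R = e^0.06 = 1.0618
Risk-neutral probability p = (e^0.06 − 0.7536)/(1.3269 − 0.7536) = 0.3082/0.5733 = 0.5376
Terminal stock prices: S_u = 159.2, S_d = 90.44
Terminal payoffs (K − S): max(-59.23, 0) = 0, max(9.563, 0) = 9.563
Node 0 (S = 120): V_0 = e^(−0.06)·[0.5376·0.0000 + 0.4624·9.5634] = 4.1644

4.16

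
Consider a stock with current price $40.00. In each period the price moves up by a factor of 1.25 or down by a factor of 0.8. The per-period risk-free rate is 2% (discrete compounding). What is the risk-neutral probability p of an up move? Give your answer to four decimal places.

p = 0.4889

Risk-neutral probability p = (1 + 0.02 − 0.8)/(1.25 − 0.8) = 0.2200/0.4500 = 0.4889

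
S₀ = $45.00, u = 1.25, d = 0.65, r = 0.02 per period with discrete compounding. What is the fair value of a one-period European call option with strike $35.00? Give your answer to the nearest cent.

$12.85

Risk-neutral probability p = (1 + 0.02 − 0.65)/(1.25 − 0.65) = 0.3700/0.6000 = 0.6167
Terminal stock prices: S_u = 56.25, S_d = 29.25
Terminal payoffs (S − K): max(21.25, 0) = 21.25, max(-5.75, 0) = 0
Node 0 (S = 45): V_0 = 1/1.02·[0.6167·21.2500 + 0.3833·0.0000] = 12.8472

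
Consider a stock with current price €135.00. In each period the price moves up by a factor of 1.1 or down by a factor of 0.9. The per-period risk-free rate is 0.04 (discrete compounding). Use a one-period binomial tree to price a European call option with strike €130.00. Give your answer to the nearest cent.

€12.45

Risk-neutral probability p = (1 + 0.04 − 0.9)/(1.1 − 0.9) = 0.1400/0.2000 = 0.7000
Terminal stock prices: S_u = 148.5, S_d = 121.5
Terminal payoffs (S − K): max(18.5, 0) = 18.5, max(-8.5, 0) = 0
Node 0 (S = 135): V_0 = 1/1.04·[0.7000·18.5000 + 0.3000·0.0000] = 12.4519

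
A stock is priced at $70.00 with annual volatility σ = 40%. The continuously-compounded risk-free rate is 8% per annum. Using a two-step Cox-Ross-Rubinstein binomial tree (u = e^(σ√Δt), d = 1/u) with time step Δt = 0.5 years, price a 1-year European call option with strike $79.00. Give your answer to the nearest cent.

CRR parameters: u = e^(σ√Δt) = e^(0.4·√0.5) = 1.3269, d = 1/u = 0.7536
Per-period rate: rΔt = 0.08·0.5 = 0.04, so R = e^0.04 = 1.0408
Risk-neutral probability p = (e^0.04 − 0.7536)/(1.3269 − 0.7536) = 0.2872/0.5733 = 0.5009
Terminal stock prices: S_uu = 123.2, S_ud = 70, S_dd = 39.76
Terminal payoffs (S − K): max(44.25, 0) = 44.25, max(-9, 0) = 0, max(-39.24, 0) = 0
Node u (S = 92.88): V_u = e^(−0.04)·[0.5009·44.2458 + 0.4991·0.0000] = 21.2957
Node d (S = 52.75): V_d = e^(−0.04)·[0.5009·0.0000 + 0.4991·0.0000] = 0.0000
Node 0 (S = 70): V_0 = e^(−0.04)·[0.5009·21.2957 + 0.4991·0.0000] = 10.2498

$10.25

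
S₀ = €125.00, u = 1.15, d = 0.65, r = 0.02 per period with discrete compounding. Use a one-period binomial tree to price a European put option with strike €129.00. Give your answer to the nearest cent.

€12.17

Risk-neutral probability p = (1 + 0.02 − 0.65)/(1.15 − 0.65) = 0.3700/0.5000 = 0.7400
Terminal stock prices: S_u = 143.8, S_d = 81.25
Terminal payoffs (K − S): max(-14.75, 0) = 0, max(47.75, 0) = 47.75
Node 0 (S = 125): V_0 = 1/1.02·[0.7400·0.0000 + 0.2600·47.7500] = 12.1716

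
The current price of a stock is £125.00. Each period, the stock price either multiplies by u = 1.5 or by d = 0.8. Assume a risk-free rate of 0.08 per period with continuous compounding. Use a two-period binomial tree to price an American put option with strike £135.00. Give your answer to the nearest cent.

£19.23

Risk-neutral probability p = (e^0.08 − 0.8)/(1.5 − 0.8) = 0.2833/0.7000 = 0.4047
Terminal stock prices: S_uu = 281.2, S_ud = 150, S_dd = 80
Terminal payoffs (K − S): max(-146.2, 0) = 0, max(-15, 0) = 0, max(55, 0) = 55
Node u (S = 187.5): continuation = e^(−0.08)·[0.4047·0.0000 + 0.5953·0.0000] = 0.0000; exercise value = 0.0000 ≤ continuation, so V_u = 0.0000
Node d (S = 100): continuation = e^(−0.08)·[0.4047·0.0000 + 0.5953·55.0000] = 30.2244; exercise value = 35.0000 > continuation, so V_d = 35.0000 (exercise)
Node 0 (S = 125): continuation = e^(−0.08)·[0.4047·0.0000 + 0.5953·35.0000] = 19.2337; exercise value = 10.0000 ≤ continuation, so V_0 = 19.2337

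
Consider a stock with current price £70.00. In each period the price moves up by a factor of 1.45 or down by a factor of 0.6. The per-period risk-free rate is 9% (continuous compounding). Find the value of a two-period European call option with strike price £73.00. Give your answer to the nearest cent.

Risk-neutral probability p = (e^0.09 − 0.6)/(1.45 − 0.6) = 0.4942/0.8500 = 0.5814
Terminal stock prices: S_uu = 147.2, S_ud = 60.9, S_dd = 25.2
Terminal payoffs (S − K): max(74.18, 0) = 74.18, max(-12.1, 0) = 0, max(-47.8, 0) = 0
Node u (S = 101.5): V_u = e^(−0.09)·[0.5814·74.1750 + 0.4186·0.0000] = 39.4123
Node d (S = 42): V_d = e^(−0.09)·[0.5814·0.0000 + 0.4186·0.0000] = 0.0000
Node 0 (S = 70): V_0 = e^(−0.09)·[0.5814·39.4123 + 0.4186·0.0000] = 20.9415

£20.94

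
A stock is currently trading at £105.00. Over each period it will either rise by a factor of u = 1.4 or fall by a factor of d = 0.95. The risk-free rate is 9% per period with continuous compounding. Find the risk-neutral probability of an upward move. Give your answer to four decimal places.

Risk-neutral probability p = (e^0.09 − 0.95)/(1.4 − 0.95) = 0.1442/0.4500 = 0.3204

p = 0.3204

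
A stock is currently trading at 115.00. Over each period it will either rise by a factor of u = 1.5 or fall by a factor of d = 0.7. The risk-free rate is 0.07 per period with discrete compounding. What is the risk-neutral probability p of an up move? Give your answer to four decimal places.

Risk-neutral probability p = (1 + 0.07 − 0.7)/(1.5 − 0.7) = 0.3700/0.8000 = 0.4625

p = 0.4625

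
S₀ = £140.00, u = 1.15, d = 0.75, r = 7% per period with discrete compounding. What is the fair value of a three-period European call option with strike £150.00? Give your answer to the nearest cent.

Risk-neutral probability p = (1 + 0.07 − 0.75)/(1.15 − 0.75) = 0.3200/0.4000 = 0.8000
Terminal stock prices: S_uuu = 212.9, S_uud = 138.9, S_udd = 90.56, S_ddd = 59.06
Terminal payoffs (S − K): max(62.92, 0) = 62.92, max(-11.14, 0) = 0, max(-59.44, 0) = 0, max(-90.94, 0) = 0
Node uu (S = 185.1): V_uu = 1/1.07·[0.8000·62.9225 + 0.2000·0.0000] = 47.0449
Node ud (S = 120.8): V_ud = 1/1.07·[0.8000·0.0000 + 0.2000·0.0000] = 0.0000
Node dd (S = 78.75): V_dd = 1/1.07·[0.8000·0.0000 + 0.2000·0.0000] = 0.0000
Node u (S = 161): V_u = 1/1.07·[0.8000·47.0449 + 0.2000·0.0000] = 35.1737
Node d (S = 105): V_d = 1/1.07·[0.8000·0.0000 + 0.2000·0.0000] = 0.0000
Node 0 (S = 140): V_0 = 1/1.07·[0.8000·35.1737 + 0.2000·0.0000] = 26.2981

£26.30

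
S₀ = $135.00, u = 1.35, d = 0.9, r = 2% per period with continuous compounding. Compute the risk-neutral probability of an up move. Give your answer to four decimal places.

p = 0.2671

Risk-neutral probability p = (e^0.02 − 0.9)/(1.35 − 0.9) = 0.1202/0.4500 = 0.2671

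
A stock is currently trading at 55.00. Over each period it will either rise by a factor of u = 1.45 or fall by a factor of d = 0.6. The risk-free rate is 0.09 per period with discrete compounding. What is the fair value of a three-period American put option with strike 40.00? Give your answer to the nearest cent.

Risk-neutral probability p = (1 + 0.09 − 0.6)/(1.45 − 0.6) = 0.4900/0.8500 = 0.5765
Terminal stock prices: S_uuu = 167.7, S_uud = 69.38, S_udd = 28.71, S_ddd = 11.88
Terminal payoffs (K − S): max(-127.7, 0) = 0, max(-29.38, 0) = 0, max(11.29, 0) = 11.29, max(28.12, 0) = 28.12
Node uu (S = 115.6): continuation = 1/1.09·[0.5765·0.0000 + 0.4235·0.0000] = 0.0000; exercise value = 0.0000 ≤ continuation, so V_uu = 0.0000
Node ud (S = 47.85): continuation = 1/1.09·[0.5765·0.0000 + 0.4235·11.2900] = 4.3868; exercise value = 0.0000 ≤ continuation, so V_ud = 4.3868
Node dd (S = 19.8): continuation = 1/1.09·[0.5765·11.2900 + 0.4235·28.1200] = 16.8972; exercise value = 20.2000 > continuation, so V_dd = 20.2000 (exercise)
Node u (S = 79.75): continuation = 1/1.09·[0.5765·0.0000 + 0.4235·4.3868] = 1.7045; exercise value = 0.0000 ≤ continuation, so V_u = 1.7045
Node d (S = 33): continuation = 1/1.09·[0.5765·4.3868 + 0.4235·20.2000] = 10.1690; exercise value = 7.0000 ≤ continuation, so V_d = 10.1690
Node 0 (S = 55): continuation = 1/1.09·[0.5765·1.7045 + 0.4235·10.1690] = 4.8527; exercise value = 0.0000 ≤ continuation, so V_0 = 4.8527

4.85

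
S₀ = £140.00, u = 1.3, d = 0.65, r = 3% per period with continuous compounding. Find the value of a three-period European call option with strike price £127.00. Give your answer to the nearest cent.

Risk-neutral probability p = (e^0.03 − 0.65)/(1.3 − 0.65) = 0.3805/0.6500 = 0.5853
Terminal stock prices: S_uuu = 307.6, S_uud = 153.8, S_udd = 76.9, S_ddd = 38.45
Terminal payoffs (S − K): max(180.6, 0) = 180.6, max(26.79, 0) = 26.79, max(-50.1, 0) = 0, max(-88.55, 0) = 0
Node uu (S = 236.6): V_uu = e^(−0.03)·[0.5853·180.5800 + 0.4147·26.7900] = 113.3534
Node ud (S = 118.3): V_ud = e^(−0.03)·[0.5853·26.7900 + 0.4147·0.0000] = 15.2171
Node dd (S = 59.15): V_dd = e^(−0.03)·[0.5853·0.0000 + 0.4147·0.0000] = 0.0000
Node u (S = 182): V_u = e^(−0.03)·[0.5853·113.3534 + 0.4147·15.2171] = 70.5104
Node d (S = 91): V_d = e^(−0.03)·[0.5853·15.2171 + 0.4147·0.0000] = 8.6436
Node 0 (S = 140): V_0 = e^(−0.03)·[0.5853·70.5104 + 0.4147·8.6436] = 43.5295

£43.53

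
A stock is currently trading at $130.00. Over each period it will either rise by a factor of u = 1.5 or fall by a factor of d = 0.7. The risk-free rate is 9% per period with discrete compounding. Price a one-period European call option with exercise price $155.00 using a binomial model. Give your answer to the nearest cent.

$17.89

Risk-neutral probability p = (1 + 0.09 − 0.7)/(1.5 − 0.7) = 0.3900/0.8000 = 0.4875
Terminal stock prices: S_u = 195, S_d = 91
Terminal payoffs (S − K): max(40, 0) = 40, max(-64, 0) = 0
Node 0 (S = 130): V_0 = 1/1.09·[0.4875·40.0000 + 0.5125·0.0000] = 17.8899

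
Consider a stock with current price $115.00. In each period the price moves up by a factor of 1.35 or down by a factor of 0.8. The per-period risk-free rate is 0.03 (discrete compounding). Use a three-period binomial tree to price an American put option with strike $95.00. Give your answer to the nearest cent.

$6.83

Risk-neutral probability p = (1 + 0.03 − 0.8)/(1.35 − 0.8) = 0.2300/0.5500 = 0.4182
Terminal stock prices: S_uuu = 282.9, S_uud = 167.7, S_udd = 99.36, S_ddd = 58.88
Terminal payoffs (K − S): max(-187.9, 0) = 0, max(-72.67, 0) = 0, max(-4.36, 0) = 0, max(36.12, 0) = 36.12
Node uu (S = 209.6): continuation = 1/1.03·[0.4182·0.0000 + 0.5818·0.0000] = 0.0000; exercise value = 0.0000 ≤ continuation, so V_uu = 0.0000
Node ud (S = 124.2): continuation = 1/1.03·[0.4182·0.0000 + 0.5818·0.0000] = 0.0000; exercise value = 0.0000 ≤ continuation, so V_ud = 0.0000
Node dd (S = 73.6): continuation = 1/1.03·[0.4182·0.0000 + 0.5818·36.1200] = 20.4032; exercise value = 21.4000 > continuation, so V_dd = 21.4000 (exercise)
Node u (S = 155.2): continuation = 1/1.03·[0.4182·0.0000 + 0.5818·0.0000] = 0.0000; exercise value = 0.0000 ≤ continuation, so V_u = 0.0000
Node d (S = 92): continuation = 1/1.03·[0.4182·0.0000 + 0.5818·21.4000] = 12.0883; exercise value = 3.0000 ≤ continuation, so V_d = 12.0883
Node 0 (S = 115): continuation = 1/1.03·[0.4182·0.0000 + 0.5818·12.0883] = 6.8283; exercise value = 0.0000 ≤ continuation, so V_0 = 6.8283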